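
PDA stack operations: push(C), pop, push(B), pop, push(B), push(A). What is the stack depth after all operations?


Tracing stack operations:
  push(C) -> stack = [C], depth=1
  pop -> removed C, stack = [], depth=0
  push(B) -> stack = [B], depth=1
  pop -> removed B, stack = [], depth=0
  push(B) -> stack = [B], depth=1
  push(A) -> stack = [B,A], depth=2
Final depth = 2

2


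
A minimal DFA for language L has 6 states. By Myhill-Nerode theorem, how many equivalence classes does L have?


Myhill-Nerode theorem:
Number of equivalence classes = number of states in minimal DFA
Minimal DFA states = 6
Therefore equivalence classes = 6

6


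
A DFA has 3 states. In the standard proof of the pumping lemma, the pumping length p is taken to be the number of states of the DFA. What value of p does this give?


Pumping lemma for regular languages (standard proof):
Take p = |Q|, the number of DFA states.
Any string of length >= |Q| passes through |Q|+1 states while reading its first |Q| symbols,
so by pigeonhole some state repeats, giving the loop that can be pumped.
Here |Q| = 3
Therefore the proof uses p = 3

3


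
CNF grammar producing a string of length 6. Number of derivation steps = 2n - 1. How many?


Chomsky Normal Form derivation:
String length n = 6
Each step either:
  - Splits a nonterminal into two (n-1 such steps)
  - Converts a nonterminal to terminal (n such steps)
Total = (n-1) + n = 2n - 1
= 2(6) - 1
= 12 - 1
= 11

11


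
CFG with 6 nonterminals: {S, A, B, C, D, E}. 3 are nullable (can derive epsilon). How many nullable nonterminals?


Nonterminals: {S, A, B, C, D, E}
A nonterminal is nullable if it can derive epsilon
Counting nullable nonterminals: 3
Total nullable = 3

3


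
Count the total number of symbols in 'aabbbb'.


String: 'aabbbb'
Counting characters:
  'a' appears 2 time(s)
  'b' appears 4 time(s)
Total length = 2 + 4 = 6

6


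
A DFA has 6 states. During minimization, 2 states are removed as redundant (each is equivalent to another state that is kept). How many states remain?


Original DFA: 6 states
Redundant states removed: 2
Minimized states = original - removed
= 6 - 2
= 4

4


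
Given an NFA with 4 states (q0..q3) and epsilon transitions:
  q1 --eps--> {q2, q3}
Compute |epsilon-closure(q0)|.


Starting from q0
Initialize closure = {q0}
q0 has no outgoing epsilon transitions -> nothing to add
Final closure: {q0}
Size = 1

1


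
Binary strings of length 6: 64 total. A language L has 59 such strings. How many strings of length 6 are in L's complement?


Alphabet: {0,1}
String length: 6
Total strings of length 6 = 2^6 = 64
Strings in L = 59
Complement = total - |L|
= 64 - 59
= 5

5


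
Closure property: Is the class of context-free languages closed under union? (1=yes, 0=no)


CFL closure properties:
  Closed under: union, concatenation, Kleene star
  NOT closed under: intersection, complement
Operation 'union' is in closed list -> Yes (closed)

1


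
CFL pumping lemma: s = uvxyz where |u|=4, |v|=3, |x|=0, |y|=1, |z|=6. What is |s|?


|s| = |u| + |v| + |x| + |y| + |z|
= 4 + 3 + 0 + 1 + 6
= 7 + 0 + 7
= 7 + 7
= 14

14


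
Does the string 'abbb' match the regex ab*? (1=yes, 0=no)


Pattern: ab*
String: 'abbb'
Pattern requires: exactly one 'a' followed by zero or more 'b's
First char is 'a' -> OK
Rest 'bbb': all b's? Yes
Result: 1

1


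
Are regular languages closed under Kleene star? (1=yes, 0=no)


Regular languages are closed under:
- Union (DFA product construction)
- Intersection (DFA product construction)
- Complement (swap accept/reject states)
- Concatenation (NFA construction)
- Kleene star (NFA construction)
Kleene star is in this list
Therefore: closed

1


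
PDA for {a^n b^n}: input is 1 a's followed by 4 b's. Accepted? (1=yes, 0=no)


Language requires equal numbers of a's and b's
PDA pushes for each 'a', pops for each 'b'
Number of a's = 1
Number of b's = 4
1 != 4 -> Reject

0


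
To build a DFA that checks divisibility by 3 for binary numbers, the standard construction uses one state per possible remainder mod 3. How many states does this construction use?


Divisibility by 3 is tracked via the remainder mod 3: 0, 1, ..., 2
The construction assigns one state to each remainder
Number of remainders = 3

3


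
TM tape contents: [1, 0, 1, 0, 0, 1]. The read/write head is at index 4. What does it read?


Tape: [1, 0, 1, 0, 0, 1]
Positions: 0 1 2 3 4 5
Values:    1 0 1 0 0 1
Head at position 4
tape[4] = 0

0


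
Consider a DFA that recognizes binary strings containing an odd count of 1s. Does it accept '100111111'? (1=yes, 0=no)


DFA has 2 states: q_even (start, accept=no) and q_odd
Processing string '100111111' character by character:
  Position 0: read '1', 1-count=1 -> q_odd
  Position 1: read '0', 1-count=1 -> q_odd (no change)
  Position 2: read '0', 1-count=1 -> q_odd (no change)
  Position 3: read '1', 1-count=2 -> q_even
  Position 4: read '1', 1-count=3 -> q_odd
  Position 5: read '1', 1-count=4 -> q_even
  Position 6: read '1', 1-count=5 -> q_odd
  Position 7: read '1', 1-count=6 -> q_even
  Position 8: read '1', 1-count=7 -> q_odd
Final state: q_odd, total 1s = 7 (odd); the DFA requires an odd count -> accept

1


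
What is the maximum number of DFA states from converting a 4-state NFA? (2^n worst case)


NFA has 4 states
Subset construction: each DFA state = subset of NFA states
Maximum subsets = 2^4
2^4 = 16

16


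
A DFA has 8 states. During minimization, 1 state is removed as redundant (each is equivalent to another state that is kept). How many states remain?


Original DFA: 8 states
Redundant states removed: 1
Minimized states = original - removed
= 8 - 1
= 7

7


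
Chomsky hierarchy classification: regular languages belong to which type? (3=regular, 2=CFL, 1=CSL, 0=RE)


Chomsky hierarchy levels:
  Type 3: Regular (DFA/NFA/regex)
  Type 2: Context-free (PDA)
  Type 1: Context-sensitive
  Type 0: Recursively enumerable (TM)
'regular' corresponds to Type 3

3


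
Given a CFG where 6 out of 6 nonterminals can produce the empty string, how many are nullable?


Nonterminals: {S, A, B, C, D, E}
A nonterminal is nullable if it can derive epsilon
Counting nullable nonterminals: 6
Total nullable = 6

6


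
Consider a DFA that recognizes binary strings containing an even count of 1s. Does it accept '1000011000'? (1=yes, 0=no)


DFA has 2 states: q_even (start, accept=yes) and q_odd
Processing string '1000011000' character by character:
  Position 0: read '1', 1-count=1 -> q_odd
  Position 1: read '0', 1-count=1 -> q_odd (no change)
  Position 2: read '0', 1-count=1 -> q_odd (no change)
  Position 3: read '0', 1-count=1 -> q_odd (no change)
  Position 4: read '0', 1-count=1 -> q_odd (no change)
  Position 5: read '1', 1-count=2 -> q_even
  Position 6: read '1', 1-count=3 -> q_odd
  Position 7: read '0', 1-count=3 -> q_odd (no change)
  Position 8: read '0', 1-count=3 -> q_odd (no change)
  Position 9: read '0', 1-count=3 -> q_odd (no change)
Final state: q_odd, total 1s = 3 (odd); the DFA requires an even count -> reject

0


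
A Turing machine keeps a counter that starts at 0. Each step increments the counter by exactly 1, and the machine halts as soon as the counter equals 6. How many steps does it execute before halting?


Counter starts at 0. Counting sequence:
  Step 1: counter = 1
  Step 2: counter = 2
  Step 3: counter = 3
  Step 4: counter = 4
  Step 5: counter = 5
  Step 6: counter = 6
Counter reached 6 -> halt
Total steps = 6

6


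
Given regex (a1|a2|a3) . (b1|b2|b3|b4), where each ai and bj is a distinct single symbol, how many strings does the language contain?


First group: 3 alternatives
Second group: 4 alternatives
Concatenation: each choice from group 1 pairs with each from group 2
Total = 3 x 4 = 12

12


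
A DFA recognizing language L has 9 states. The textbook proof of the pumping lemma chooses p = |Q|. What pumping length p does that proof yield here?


Pumping lemma for regular languages (standard proof):
Take p = |Q|, the number of DFA states.
Any string of length >= |Q| passes through |Q|+1 states while reading its first |Q| symbols,
so by pigeonhole some state repeats, giving the loop that can be pumped.
Here |Q| = 9
Therefore the proof uses p = 9

9


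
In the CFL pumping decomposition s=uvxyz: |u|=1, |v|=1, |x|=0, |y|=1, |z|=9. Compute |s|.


|s| = |u| + |v| + |x| + |y| + |z|
= 1 + 1 + 0 + 1 + 9
= 2 + 0 + 10
= 2 + 10
= 12

12


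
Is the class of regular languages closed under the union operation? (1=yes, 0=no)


Regular languages are closed under:
- Union (DFA product construction)
- Intersection (DFA product construction)
- Complement (swap accept/reject states)
- Concatenation (NFA construction)
- Kleene star (NFA construction)
union is in this list
Therefore: closed

1


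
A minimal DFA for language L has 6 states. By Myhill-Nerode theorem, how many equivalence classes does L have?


Myhill-Nerode theorem:
Number of equivalence classes = number of states in minimal DFA
Minimal DFA states = 6
Therefore equivalence classes = 6

6


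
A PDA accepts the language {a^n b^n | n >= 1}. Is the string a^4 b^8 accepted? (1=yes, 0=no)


Language requires equal numbers of a's and b's
PDA pushes for each 'a', pops for each 'b'
Number of a's = 4
Number of b's = 8
4 != 8 -> Reject

0


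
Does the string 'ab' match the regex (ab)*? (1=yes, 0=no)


Pattern: (ab)*
String: 'ab'
Pattern requires: zero or more repetitions of 'ab'
Pairs: ['ab']
All pairs are 'ab'? Yes
Result: 1

1


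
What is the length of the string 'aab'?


String: 'aab'
Counting characters:
  'a' appears 2 time(s)
  'b' appears 1 time(s)
Total length = 2 + 1 = 3

3


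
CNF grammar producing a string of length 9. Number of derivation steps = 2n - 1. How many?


Chomsky Normal Form derivation:
String length n = 9
Each step either:
  - Splits a nonterminal into two (n-1 such steps)
  - Converts a nonterminal to terminal (n such steps)
Total = (n-1) + n = 2n - 1
= 2(9) - 1
= 18 - 1
= 17

17


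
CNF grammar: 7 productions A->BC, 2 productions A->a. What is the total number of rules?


CNF allows two rule forms:
  A -> BC (binary): 7 rules
  A -> a (terminal): 2 rules
Total = 7 + 2 = 9

9


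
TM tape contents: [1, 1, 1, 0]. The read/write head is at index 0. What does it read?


Tape: [1, 1, 1, 0]
Positions: 0 1 2 3
Values:    1 1 1 0
Head at position 0
tape[0] = 1

1


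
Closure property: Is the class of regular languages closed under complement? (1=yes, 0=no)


Regular languages are closed under all standard operations:
- Union: Yes (product construction)
- Intersection: Yes (product construction)
- Complement: Yes (swap accept/reject)
- Concatenation: Yes (NFA construction)
Operation: complement -> Closed

1


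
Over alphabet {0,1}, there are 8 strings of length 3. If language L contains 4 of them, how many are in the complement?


Alphabet: {0,1}
String length: 3
Total strings of length 3 = 2^3 = 8
Strings in L = 4
Complement = total - |L|
= 8 - 4
= 4

4


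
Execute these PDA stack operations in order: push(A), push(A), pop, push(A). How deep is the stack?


Tracing stack operations:
  push(A) -> stack = [A], depth=1
  push(A) -> stack = [A,A], depth=2
  pop -> removed A, stack = [A], depth=1
  push(A) -> stack = [A,A], depth=2
Final depth = 2

2


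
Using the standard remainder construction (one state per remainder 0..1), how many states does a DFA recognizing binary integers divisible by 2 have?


Divisibility by 2 is tracked via the remainder mod 2: 0, 1, ..., 1
The construction assigns one state to each remainder
Number of remainders = 2

2


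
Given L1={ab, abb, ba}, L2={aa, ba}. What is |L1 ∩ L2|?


L1 = {ab, abb, ba}
L2 = {aa, ba}
Checking each string in L1 against L2:
  'ab': in L2? No
  'abb': in L2? No
  'ba': in L2? Yes
Intersection = {ba}
|L1 ∩ L2| = 1

1


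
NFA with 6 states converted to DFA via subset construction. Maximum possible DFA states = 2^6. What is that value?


NFA has 6 states
Subset construction: each DFA state = subset of NFA states
Maximum subsets = 2^6
2^6 = 64

64


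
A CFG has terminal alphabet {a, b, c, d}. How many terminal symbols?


Terminal symbols: a, b, c, d
Counting each: a (#1), b (#2), c (#3), d (#4)
Total = 4

4


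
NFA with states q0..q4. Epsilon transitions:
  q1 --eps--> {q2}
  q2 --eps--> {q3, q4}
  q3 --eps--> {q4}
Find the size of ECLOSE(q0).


Starting from q0
Initialize closure = {q0}
q0 has no outgoing epsilon transitions -> nothing to add
Final closure: {q0}
Size = 1

1


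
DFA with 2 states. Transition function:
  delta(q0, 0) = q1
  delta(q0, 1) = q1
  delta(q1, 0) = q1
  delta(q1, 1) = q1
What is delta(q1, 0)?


Looking up transition function:
delta(q1, 0) in the table
Row: q1, Column: 0
Result: q1

q1


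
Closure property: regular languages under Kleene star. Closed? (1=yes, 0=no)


Regular languages are closed under:
- Union (DFA product construction)
- Intersection (DFA product construction)
- Complement (swap accept/reject states)
- Concatenation (NFA construction)
- Kleene star (NFA construction)
Kleene star is in this list
Therefore: closed

1


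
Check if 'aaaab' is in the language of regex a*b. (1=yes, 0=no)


Pattern: a*b
String: 'aaaab'
Pattern requires: zero or more 'a's followed by exactly one 'b'
Found 4 leading 'a's
Remaining: 'b'
Remaining is exactly 'b' -> match
Result: 1

1


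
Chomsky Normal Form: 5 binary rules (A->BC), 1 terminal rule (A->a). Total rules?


CNF allows two rule forms:
  A -> BC (binary): 5 rules
  A -> a (terminal): 1 rule
Total = 5 + 1 = 6

6


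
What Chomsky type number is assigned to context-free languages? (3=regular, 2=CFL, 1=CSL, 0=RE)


Chomsky hierarchy levels:
  Type 3: Regular (DFA/NFA/regex)
  Type 2: Context-free (PDA)
  Type 1: Context-sensitive
  Type 0: Recursively enumerable (TM)
'context-free' corresponds to Type 2

2


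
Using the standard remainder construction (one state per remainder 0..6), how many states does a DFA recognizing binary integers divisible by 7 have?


Divisibility by 7 is tracked via the remainder mod 7: 0, 1, ..., 6
The construction assigns one state to each remainder
Number of remainders = 7

7


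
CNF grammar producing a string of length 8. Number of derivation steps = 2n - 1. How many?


Chomsky Normal Form derivation:
String length n = 8
Each step either:
  - Splits a nonterminal into two (n-1 such steps)
  - Converts a nonterminal to terminal (n such steps)
Total = (n-1) + n = 2n - 1
= 2(8) - 1
= 16 - 1
= 15

15


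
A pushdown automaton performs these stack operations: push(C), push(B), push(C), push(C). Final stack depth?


Tracing stack operations:
  push(C) -> stack = [C], depth=1
  push(B) -> stack = [C,B], depth=2
  push(C) -> stack = [C,B,C], depth=3
  push(C) -> stack = [C,B,C,C], depth=4
Final depth = 4

4


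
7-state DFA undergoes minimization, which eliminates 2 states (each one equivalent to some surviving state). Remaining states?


Original DFA: 7 states
Redundant states removed: 2
Minimized states = original - removed
= 7 - 2
= 5

5


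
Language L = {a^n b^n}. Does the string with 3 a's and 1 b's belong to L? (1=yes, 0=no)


Language requires equal numbers of a's and b's
PDA pushes for each 'a', pops for each 'b'
Number of a's = 3
Number of b's = 1
3 != 1 -> Reject

0


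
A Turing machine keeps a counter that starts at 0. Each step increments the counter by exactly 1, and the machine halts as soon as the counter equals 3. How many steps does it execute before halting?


Counter starts at 0. Counting sequence:
  Step 1: counter = 1
  Step 2: counter = 2
  Step 3: counter = 3
Counter reached 3 -> halt
Total steps = 3

3


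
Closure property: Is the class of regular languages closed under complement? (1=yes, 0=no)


Regular languages are closed under all standard operations:
- Union: Yes (product construction)
- Intersection: Yes (product construction)
- Complement: Yes (swap accept/reject)
- Concatenation: Yes (NFA construction)
Operation: complement -> Closed

1


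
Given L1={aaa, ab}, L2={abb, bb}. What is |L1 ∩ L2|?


L1 = {aaa, ab}
L2 = {abb, bb}
Checking each string in L1 against L2:
  'aaa': in L2? No
  'ab': in L2? No
Intersection = {}
|L1 ∩ L2| = 0

0


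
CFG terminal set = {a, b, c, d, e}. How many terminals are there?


Terminal symbols: a, b, c, d, e
Counting each: a (#1), b (#2), c (#3), d (#4), e (#5)
Total = 5

5


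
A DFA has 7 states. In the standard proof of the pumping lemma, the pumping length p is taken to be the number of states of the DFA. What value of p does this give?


Pumping lemma for regular languages (standard proof):
Take p = |Q|, the number of DFA states.
Any string of length >= |Q| passes through |Q|+1 states while reading its first |Q| symbols,
so by pigeonhole some state repeats, giving the loop that can be pumped.
Here |Q| = 7
Therefore the proof uses p = 7

7


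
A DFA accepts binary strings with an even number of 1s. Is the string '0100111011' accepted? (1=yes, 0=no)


DFA has 2 states: q_even (start, accept=yes) and q_odd
Processing string '0100111011' character by character:
  Position 0: read '0', 1-count=0 -> q_even (no change)
  Position 1: read '1', 1-count=1 -> q_odd
  Position 2: read '0', 1-count=1 -> q_odd (no change)
  Position 3: read '0', 1-count=1 -> q_odd (no change)
  Position 4: read '1', 1-count=2 -> q_even
  Position 5: read '1', 1-count=3 -> q_odd
  Position 6: read '1', 1-count=4 -> q_even
  Position 7: read '0', 1-count=4 -> q_even (no change)
  Position 8: read '1', 1-count=5 -> q_odd
  Position 9: read '1', 1-count=6 -> q_even
Final state: q_even, total 1s = 6 (even); the DFA requires an even count -> accept

1


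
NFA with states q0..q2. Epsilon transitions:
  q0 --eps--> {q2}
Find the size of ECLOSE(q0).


Starting from q0
Initialize closure = {q0}
Follow epsilon from q0 -> add q2
Final closure: {q0, q2}
Size = 2

2


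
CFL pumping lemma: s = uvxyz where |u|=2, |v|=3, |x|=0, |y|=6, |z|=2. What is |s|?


|s| = |u| + |v| + |x| + |y| + |z|
= 2 + 3 + 0 + 6 + 2
= 5 + 0 + 8
= 5 + 8
= 13

13


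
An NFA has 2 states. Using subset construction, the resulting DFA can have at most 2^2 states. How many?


NFA has 2 states
Subset construction: each DFA state = subset of NFA states
Maximum subsets = 2^2
2^2 = 4

4


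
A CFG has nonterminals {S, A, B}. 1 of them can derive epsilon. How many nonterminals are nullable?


Nonterminals: {S, A, B}
A nonterminal is nullable if it can derive epsilon
Counting nullable nonterminals: 1
Total nullable = 1

1


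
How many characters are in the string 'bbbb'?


String: 'bbbb'
Counting characters:
  'b' appears 4 time(s)
Total length = 0 + 4 = 4

4


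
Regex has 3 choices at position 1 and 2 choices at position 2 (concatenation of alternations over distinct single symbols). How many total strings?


First group: 3 alternatives
Second group: 2 alternatives
Concatenation: each choice from group 1 pairs with each from group 2
Total = 3 x 2 = 6

6


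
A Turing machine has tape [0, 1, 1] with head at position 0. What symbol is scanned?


Tape: [0, 1, 1]
Positions: 0 1 2
Values:    0 1 1
Head at position 0
tape[0] = 0

0


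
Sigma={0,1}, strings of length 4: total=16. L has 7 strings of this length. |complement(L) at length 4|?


Alphabet: {0,1}
String length: 4
Total strings of length 4 = 2^4 = 16
Strings in L = 7
Complement = total - |L|
= 16 - 7
= 9

9


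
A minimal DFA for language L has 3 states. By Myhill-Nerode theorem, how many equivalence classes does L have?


Myhill-Nerode theorem:
Number of equivalence classes = number of states in minimal DFA
Minimal DFA states = 3
Therefore equivalence classes = 3

3


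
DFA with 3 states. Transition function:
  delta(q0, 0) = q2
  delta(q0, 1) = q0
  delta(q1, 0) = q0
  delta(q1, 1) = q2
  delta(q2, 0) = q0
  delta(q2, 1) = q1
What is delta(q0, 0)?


Looking up transition function:
delta(q0, 0) in the table
Row: q0, Column: 0
Result: q2

q2


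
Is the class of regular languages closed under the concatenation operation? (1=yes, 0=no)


Regular languages are closed under:
- Union (DFA product construction)
- Intersection (DFA product construction)
- Complement (swap accept/reject states)
- Concatenation (NFA construction)
- Kleene star (NFA construction)
concatenation is in this list
Therefore: closed

1


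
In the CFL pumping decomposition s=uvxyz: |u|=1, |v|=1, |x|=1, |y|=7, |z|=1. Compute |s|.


|s| = |u| + |v| + |x| + |y| + |z|
= 1 + 1 + 1 + 7 + 1
= 2 + 1 + 8
= 3 + 8
= 11

11


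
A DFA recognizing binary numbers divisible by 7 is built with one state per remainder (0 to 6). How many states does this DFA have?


Divisibility by 7 is tracked via the remainder mod 7: 0, 1, ..., 6
The construction assigns one state to each remainder
Number of remainders = 7

7


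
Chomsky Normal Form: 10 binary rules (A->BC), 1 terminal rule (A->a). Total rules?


CNF allows two rule forms:
  A -> BC (binary): 10 rules
  A -> a (terminal): 1 rule
Total = 10 + 1 = 11

11


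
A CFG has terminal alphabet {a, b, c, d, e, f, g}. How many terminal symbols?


Terminal symbols: a, b, c, d, e, f, g
Counting each: a (#1), b (#2), c (#3), d (#4), e (#5), f (#6), g (#7)
Total = 7

7


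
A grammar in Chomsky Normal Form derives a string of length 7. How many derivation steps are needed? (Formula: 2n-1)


Chomsky Normal Form derivation:
String length n = 7
Each step either:
  - Splits a nonterminal into two (n-1 such steps)
  - Converts a nonterminal to terminal (n such steps)
Total = (n-1) + n = 2n - 1
= 2(7) - 1
= 14 - 1
= 13

13


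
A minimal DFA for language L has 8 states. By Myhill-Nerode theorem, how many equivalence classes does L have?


Myhill-Nerode theorem:
Number of equivalence classes = number of states in minimal DFA
Minimal DFA states = 8
Therefore equivalence classes = 8

8


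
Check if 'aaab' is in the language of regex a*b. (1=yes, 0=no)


Pattern: a*b
String: 'aaab'
Pattern requires: zero or more 'a's followed by exactly one 'b'
Found 3 leading 'a's
Remaining: 'b'
Remaining is exactly 'b' -> match
Result: 1

1


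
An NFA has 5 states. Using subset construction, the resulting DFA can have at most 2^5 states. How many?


NFA has 5 states
Subset construction: each DFA state = subset of NFA states
Maximum subsets = 2^5
2^5 = 32

32


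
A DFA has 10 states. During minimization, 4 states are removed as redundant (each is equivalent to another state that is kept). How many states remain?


Original DFA: 10 states
Redundant states removed: 4
Minimized states = original - removed
= 10 - 4
= 6

6


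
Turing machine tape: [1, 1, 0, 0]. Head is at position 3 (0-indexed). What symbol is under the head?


Tape: [1, 1, 0, 0]
Positions: 0 1 2 3
Values:    1 1 0 0
Head at position 3
tape[3] = 0

0


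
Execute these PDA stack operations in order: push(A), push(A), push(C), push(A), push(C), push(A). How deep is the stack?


Tracing stack operations:
  push(A) -> stack = [A], depth=1
  push(A) -> stack = [A,A], depth=2
  push(C) -> stack = [A,A,C], depth=3
  push(A) -> stack = [A,A,C,A], depth=4
  push(C) -> stack = [A,A,C,A,C], depth=5
  push(A) -> stack = [A,A,C,A,C,A], depth=6
Final depth = 6

6


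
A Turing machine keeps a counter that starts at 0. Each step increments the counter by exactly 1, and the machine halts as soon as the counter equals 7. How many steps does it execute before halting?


Counter starts at 0. Counting sequence:
  Step 1: counter = 1
  Step 2: counter = 2
  Step 3: counter = 3
  Step 4: counter = 4
  Step 5: counter = 5
  Step 6: counter = 6
  Step 7: counter = 7
Counter reached 7 -> halt
Total steps = 7

7


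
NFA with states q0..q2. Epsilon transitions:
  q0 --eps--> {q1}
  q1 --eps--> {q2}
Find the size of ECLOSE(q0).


Starting from q0
Initialize closure = {q0}
Follow epsilon from q0 -> add q1
Follow epsilon from q1 -> add q2
Final closure: {q0, q1, q2}
Size = 3

3


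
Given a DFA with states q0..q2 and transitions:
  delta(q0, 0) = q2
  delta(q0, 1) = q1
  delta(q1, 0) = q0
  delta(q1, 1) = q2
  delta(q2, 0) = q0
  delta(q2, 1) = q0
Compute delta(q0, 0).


Looking up transition function:
delta(q0, 0) in the table
Row: q0, Column: 0
Result: q2

q2


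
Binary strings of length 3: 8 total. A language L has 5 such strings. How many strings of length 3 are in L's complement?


Alphabet: {0,1}
String length: 3
Total strings of length 3 = 2^3 = 8
Strings in L = 5
Complement = total - |L|
= 8 - 5
= 3

3


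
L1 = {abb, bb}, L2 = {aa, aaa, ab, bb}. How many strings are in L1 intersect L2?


L1 = {abb, bb}
L2 = {aa, aaa, ab, bb}
Checking each string in L1 against L2:
  'abb': in L2? No
  'bb': in L2? Yes
Intersection = {bb}
|L1 ∩ L2| = 1

1


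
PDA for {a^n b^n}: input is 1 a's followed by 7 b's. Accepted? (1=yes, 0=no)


Language requires equal numbers of a's and b's
PDA pushes for each 'a', pops for each 'b'
Number of a's = 1
Number of b's = 7
1 != 7 -> Reject

0


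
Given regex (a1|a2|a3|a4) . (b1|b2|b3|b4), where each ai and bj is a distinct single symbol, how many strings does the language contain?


First group: 4 alternatives
Second group: 4 alternatives
Concatenation: each choice from group 1 pairs with each from group 2
Total = 4 x 4 = 16

16


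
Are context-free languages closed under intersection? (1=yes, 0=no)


CFL closure properties:
  Closed under: union, concatenation, Kleene star
  NOT closed under: intersection, complement
Operation 'intersection' is in not-closed list -> No (not closed)

0


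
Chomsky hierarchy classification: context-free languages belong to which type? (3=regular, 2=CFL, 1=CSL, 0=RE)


Chomsky hierarchy levels:
  Type 3: Regular (DFA/NFA/regex)
  Type 2: Context-free (PDA)
  Type 1: Context-sensitive
  Type 0: Recursively enumerable (TM)
'context-free' corresponds to Type 2

2


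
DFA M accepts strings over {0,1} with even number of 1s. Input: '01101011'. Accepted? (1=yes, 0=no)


DFA has 2 states: q_even (start, accept=yes) and q_odd
Processing string '01101011' character by character:
  Position 0: read '0', 1-count=0 -> q_even (no change)
  Position 1: read '1', 1-count=1 -> q_odd
  Position 2: read '1', 1-count=2 -> q_even
  Position 3: read '0', 1-count=2 -> q_even (no change)
  Position 4: read '1', 1-count=3 -> q_odd
  Position 5: read '0', 1-count=3 -> q_odd (no change)
  Position 6: read '1', 1-count=4 -> q_even
  Position 7: read '1', 1-count=5 -> q_odd
Final state: q_odd, total 1s = 5 (odd); the DFA requires an even count -> reject

0


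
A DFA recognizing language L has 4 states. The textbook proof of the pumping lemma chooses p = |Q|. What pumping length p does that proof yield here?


Pumping lemma for regular languages (standard proof):
Take p = |Q|, the number of DFA states.
Any string of length >= |Q| passes through |Q|+1 states while reading its first |Q| symbols,
so by pigeonhole some state repeats, giving the loop that can be pumped.
Here |Q| = 4
Therefore the proof uses p = 4

4


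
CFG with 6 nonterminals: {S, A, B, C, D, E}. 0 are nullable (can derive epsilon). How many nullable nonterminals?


Nonterminals: {S, A, B, C, D, E}
A nonterminal is nullable if it can derive epsilon
Counting nullable nonterminals: 0
Total nullable = 0

0


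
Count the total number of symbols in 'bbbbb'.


String: 'bbbbb'
Counting characters:
  'b' appears 5 time(s)
Total length = 0 + 5 = 5

5


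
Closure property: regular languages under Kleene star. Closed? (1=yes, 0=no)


Regular languages are closed under:
- Union (DFA product construction)
- Intersection (DFA product construction)
- Complement (swap accept/reject states)
- Concatenation (NFA construction)
- Kleene star (NFA construction)
Kleene star is in this list
Therefore: closed

1


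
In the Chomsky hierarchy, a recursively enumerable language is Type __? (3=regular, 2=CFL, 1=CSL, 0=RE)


Chomsky hierarchy levels:
  Type 3: Regular (DFA/NFA/regex)
  Type 2: Context-free (PDA)
  Type 1: Context-sensitive
  Type 0: Recursively enumerable (TM)
'recursively enumerable' corresponds to Type 0

0


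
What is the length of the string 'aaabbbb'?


String: 'aaabbbb'
Counting characters:
  'a' appears 3 time(s)
  'b' appears 4 time(s)
Total length = 3 + 4 = 7

7


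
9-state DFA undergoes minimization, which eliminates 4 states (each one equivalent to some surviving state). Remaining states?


Original DFA: 9 states
Redundant states removed: 4
Minimized states = original - removed
= 9 - 4
= 5

5


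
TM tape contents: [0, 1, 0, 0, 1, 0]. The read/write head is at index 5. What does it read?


Tape: [0, 1, 0, 0, 1, 0]
Positions: 0 1 2 3 4 5
Values:    0 1 0 0 1 0
Head at position 5
tape[5] = 0

0


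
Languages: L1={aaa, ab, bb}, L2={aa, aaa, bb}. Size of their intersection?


L1 = {aaa, ab, bb}
L2 = {aa, aaa, bb}
Checking each string in L1 against L2:
  'aaa': in L2? Yes
  'ab': in L2? No
  'bb': in L2? Yes
Intersection = {aaa, bb}
|L1 ∩ L2| = 2

2


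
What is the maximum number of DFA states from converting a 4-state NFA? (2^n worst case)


NFA has 4 states
Subset construction: each DFA state = subset of NFA states
Maximum subsets = 2^4
2^4 = 16

16


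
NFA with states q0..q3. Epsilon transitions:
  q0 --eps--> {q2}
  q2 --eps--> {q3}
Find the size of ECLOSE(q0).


Starting from q0
Initialize closure = {q0}
Follow epsilon from q0 -> add q2
Follow epsilon from q2 -> add q3
Final closure: {q0, q2, q3}
Size = 3

3


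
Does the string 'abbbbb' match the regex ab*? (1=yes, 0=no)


Pattern: ab*
String: 'abbbbb'
Pattern requires: exactly one 'a' followed by zero or more 'b's
First char is 'a' -> OK
Rest 'bbbbb': all b's? Yes
Result: 1

1


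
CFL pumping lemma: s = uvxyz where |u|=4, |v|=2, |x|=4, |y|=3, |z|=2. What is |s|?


|s| = |u| + |v| + |x| + |y| + |z|
= 4 + 2 + 4 + 3 + 2
= 6 + 4 + 5
= 10 + 5
= 15

15


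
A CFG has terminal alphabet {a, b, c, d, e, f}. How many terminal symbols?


Terminal symbols: a, b, c, d, e, f
Counting each: a (#1), b (#2), c (#3), d (#4), e (#5), f (#6)
Total = 6

6


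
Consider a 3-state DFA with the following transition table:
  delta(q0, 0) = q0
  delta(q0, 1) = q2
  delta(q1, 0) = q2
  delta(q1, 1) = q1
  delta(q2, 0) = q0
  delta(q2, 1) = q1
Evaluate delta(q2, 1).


Looking up transition function:
delta(q2, 1) in the table
Row: q2, Column: 1
Result: q1

q1


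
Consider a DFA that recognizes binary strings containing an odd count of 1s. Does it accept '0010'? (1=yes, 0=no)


DFA has 2 states: q_even (start, accept=no) and q_odd
Processing string '0010' character by character:
  Position 0: read '0', 1-count=0 -> q_even (no change)
  Position 1: read '0', 1-count=0 -> q_even (no change)
  Position 2: read '1', 1-count=1 -> q_odd
  Position 3: read '0', 1-count=1 -> q_odd (no change)
Final state: q_odd, total 1s = 1 (odd); the DFA requires an odd count -> accept

1


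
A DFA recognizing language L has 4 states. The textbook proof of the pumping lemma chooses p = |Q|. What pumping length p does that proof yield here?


Pumping lemma for regular languages (standard proof):
Take p = |Q|, the number of DFA states.
Any string of length >= |Q| passes through |Q|+1 states while reading its first |Q| symbols,
so by pigeonhole some state repeats, giving the loop that can be pumped.
Here |Q| = 4
Therefore the proof uses p = 4

4


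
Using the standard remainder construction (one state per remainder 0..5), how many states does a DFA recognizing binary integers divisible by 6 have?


Divisibility by 6 is tracked via the remainder mod 6: 0, 1, ..., 5
The construction assigns one state to each remainder
Number of remainders = 6

6


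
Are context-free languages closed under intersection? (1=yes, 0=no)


CFL closure properties:
  Closed under: union, concatenation, Kleene star
  NOT closed under: intersection, complement
Operation 'intersection' is in not-closed list -> No (not closed)

0


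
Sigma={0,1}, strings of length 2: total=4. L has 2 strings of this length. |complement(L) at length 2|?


Alphabet: {0,1}
String length: 2
Total strings of length 2 = 2^2 = 4
Strings in L = 2
Complement = total - |L|
= 4 - 2
= 2

2


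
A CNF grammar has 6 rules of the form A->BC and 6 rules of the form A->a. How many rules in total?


CNF allows two rule forms:
  A -> BC (binary): 6 rules
  A -> a (terminal): 6 rules
Total = 6 + 6 = 12

12


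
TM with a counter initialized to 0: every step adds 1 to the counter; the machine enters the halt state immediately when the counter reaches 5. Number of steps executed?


Counter starts at 0. Counting sequence:
  Step 1: counter = 1
  Step 2: counter = 2
  Step 3: counter = 3
  Step 4: counter = 4
  Step 5: counter = 5
Counter reached 5 -> halt
Total steps = 5

5


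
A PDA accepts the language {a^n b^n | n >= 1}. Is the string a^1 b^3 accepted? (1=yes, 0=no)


Language requires equal numbers of a's and b's
PDA pushes for each 'a', pops for each 'b'
Number of a's = 1
Number of b's = 3
1 != 3 -> Reject

0


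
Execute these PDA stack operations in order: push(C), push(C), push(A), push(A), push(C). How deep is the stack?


Tracing stack operations:
  push(C) -> stack = [C], depth=1
  push(C) -> stack = [C,C], depth=2
  push(A) -> stack = [C,C,A], depth=3
  push(A) -> stack = [C,C,A,A], depth=4
  push(C) -> stack = [C,C,A,A,C], depth=5
Final depth = 5

5


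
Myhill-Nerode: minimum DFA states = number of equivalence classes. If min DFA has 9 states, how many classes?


Myhill-Nerode theorem:
Number of equivalence classes = number of states in minimal DFA
Minimal DFA states = 9
Therefore equivalence classes = 9

9


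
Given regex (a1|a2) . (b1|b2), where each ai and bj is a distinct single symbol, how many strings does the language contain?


First group: 2 alternatives
Second group: 2 alternatives
Concatenation: each choice from group 1 pairs with each from group 2
Total = 2 x 2 = 4

4


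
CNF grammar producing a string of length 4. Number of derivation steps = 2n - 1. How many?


Chomsky Normal Form derivation:
String length n = 4
Each step either:
  - Splits a nonterminal into two (n-1 such steps)
  - Converts a nonterminal to terminal (n such steps)
Total = (n-1) + n = 2n - 1
= 2(4) - 1
= 8 - 1
= 7

7


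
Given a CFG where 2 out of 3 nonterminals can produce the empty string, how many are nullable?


Nonterminals: {S, A, B}
A nonterminal is nullable if it can derive epsilon
Counting nullable nonterminals: 2
Total nullable = 2

2


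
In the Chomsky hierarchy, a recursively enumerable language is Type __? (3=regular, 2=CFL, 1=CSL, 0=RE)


Chomsky hierarchy levels:
  Type 3: Regular (DFA/NFA/regex)
  Type 2: Context-free (PDA)
  Type 1: Context-sensitive
  Type 0: Recursively enumerable (TM)
'recursively enumerable' corresponds to Type 0

0


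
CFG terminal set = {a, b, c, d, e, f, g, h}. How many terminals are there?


Terminal symbols: a, b, c, d, e, f, g, h
Counting each: a (#1), b (#2), c (#3), d (#4), e (#5), f (#6), g (#7), h (#8)
Total = 8

8


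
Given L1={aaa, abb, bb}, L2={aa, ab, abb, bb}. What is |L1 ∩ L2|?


L1 = {aaa, abb, bb}
L2 = {aa, ab, abb, bb}
Checking each string in L1 against L2:
  'aaa': in L2? No
  'abb': in L2? Yes
  'bb': in L2? Yes
Intersection = {abb, bb}
|L1 ∩ L2| = 2

2


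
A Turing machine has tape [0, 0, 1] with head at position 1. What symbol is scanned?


Tape: [0, 0, 1]
Positions: 0 1 2
Values:    0 0 1
Head at position 1
tape[1] = 0

0


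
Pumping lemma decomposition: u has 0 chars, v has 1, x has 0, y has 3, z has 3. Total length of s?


|s| = |u| + |v| + |x| + |y| + |z|
= 0 + 1 + 0 + 3 + 3
= 1 + 0 + 6
= 1 + 6
= 7

7


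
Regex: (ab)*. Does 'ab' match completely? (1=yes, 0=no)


Pattern: (ab)*
String: 'ab'
Pattern requires: zero or more repetitions of 'ab'
Pairs: ['ab']
All pairs are 'ab'? Yes
Result: 1

1


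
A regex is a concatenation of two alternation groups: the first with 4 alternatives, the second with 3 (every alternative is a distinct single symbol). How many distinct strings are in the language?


First group: 4 alternatives
Second group: 3 alternatives
Concatenation: each choice from group 1 pairs with each from group 2
Total = 4 x 3 = 12

12


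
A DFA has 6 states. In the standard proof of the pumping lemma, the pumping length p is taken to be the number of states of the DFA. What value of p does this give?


Pumping lemma for regular languages (standard proof):
Take p = |Q|, the number of DFA states.
Any string of length >= |Q| passes through |Q|+1 states while reading its first |Q| symbols,
so by pigeonhole some state repeats, giving the loop that can be pumped.
Here |Q| = 6
Therefore the proof uses p = 6

6


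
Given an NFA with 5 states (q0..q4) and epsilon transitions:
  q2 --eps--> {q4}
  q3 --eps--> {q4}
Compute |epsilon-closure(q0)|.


Starting from q0
Initialize closure = {q0}
q0 has no outgoing epsilon transitions -> nothing to add
Final closure: {q0}
Size = 1

1


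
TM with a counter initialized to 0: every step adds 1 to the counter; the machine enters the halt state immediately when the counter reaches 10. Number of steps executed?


Counter starts at 0. Counting sequence:
  Step 1: counter = 1
  Step 2: counter = 2
  Step 3: counter = 3
  Step 4: counter = 4
  Step 5: counter = 5
  Step 6: counter = 6
  ...
  Step 10: counter = 10
Counter reached 10 -> halt
Total steps = 10

10


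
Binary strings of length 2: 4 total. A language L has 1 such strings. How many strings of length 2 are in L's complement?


Alphabet: {0,1}
String length: 2
Total strings of length 2 = 2^2 = 4
Strings in L = 1
Complement = total - |L|
= 4 - 1
= 3

3


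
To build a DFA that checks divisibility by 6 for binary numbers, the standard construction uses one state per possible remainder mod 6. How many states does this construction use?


Divisibility by 6 is tracked via the remainder mod 6: 0, 1, ..., 5
The construction assigns one state to each remainder
Number of remainders = 6

6


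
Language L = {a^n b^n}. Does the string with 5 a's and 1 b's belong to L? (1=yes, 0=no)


Language requires equal numbers of a's and b's
PDA pushes for each 'a', pops for each 'b'
Number of a's = 5
Number of b's = 1
5 != 1 -> Reject

0


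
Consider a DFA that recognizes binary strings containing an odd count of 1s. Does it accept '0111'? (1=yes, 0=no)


DFA has 2 states: q_even (start, accept=no) and q_odd
Processing string '0111' character by character:
  Position 0: read '0', 1-count=0 -> q_even (no change)
  Position 1: read '1', 1-count=1 -> q_odd
  Position 2: read '1', 1-count=2 -> q_even
  Position 3: read '1', 1-count=3 -> q_odd
Final state: q_odd, total 1s = 3 (odd); the DFA requires an odd count -> accept

1


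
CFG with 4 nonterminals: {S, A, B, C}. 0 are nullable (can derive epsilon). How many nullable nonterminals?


Nonterminals: {S, A, B, C}
A nonterminal is nullable if it can derive epsilon
Counting nullable nonterminals: 0
Total nullable = 0

0


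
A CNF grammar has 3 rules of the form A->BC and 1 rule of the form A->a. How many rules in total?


CNF allows two rule forms:
  A -> BC (binary): 3 rules
  A -> a (terminal): 1 rule
Total = 3 + 1 = 4

4


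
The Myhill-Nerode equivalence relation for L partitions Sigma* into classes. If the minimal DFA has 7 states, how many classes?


Myhill-Nerode theorem:
Number of equivalence classes = number of states in minimal DFA
Minimal DFA states = 7
Therefore equivalence classes = 7

7


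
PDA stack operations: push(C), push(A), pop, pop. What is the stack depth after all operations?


Tracing stack operations:
  push(C) -> stack = [C], depth=1
  push(A) -> stack = [C,A], depth=2
  pop -> removed A, stack = [C], depth=1
  pop -> removed C, stack = [], depth=0
Final depth = 0

0
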